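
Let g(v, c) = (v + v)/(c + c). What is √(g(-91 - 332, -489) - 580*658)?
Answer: I*√10139770177/163 ≈ 617.77*I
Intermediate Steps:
g(v, c) = v/c (g(v, c) = (2*v)/((2*c)) = (2*v)*(1/(2*c)) = v/c)
√(g(-91 - 332, -489) - 580*658) = √((-91 - 332)/(-489) - 580*658) = √(-423*(-1/489) - 381640) = √(141/163 - 381640) = √(-62207179/163) = I*√10139770177/163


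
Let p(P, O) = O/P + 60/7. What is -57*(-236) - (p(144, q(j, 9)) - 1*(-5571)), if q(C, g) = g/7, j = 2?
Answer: 881711/112 ≈ 7872.4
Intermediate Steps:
q(C, g) = g/7 (q(C, g) = g*(⅐) = g/7)
p(P, O) = 60/7 + O/P (p(P, O) = O/P + 60*(⅐) = O/P + 60/7 = 60/7 + O/P)
-57*(-236) - (p(144, q(j, 9)) - 1*(-5571)) = -57*(-236) - ((60/7 + ((⅐)*9)/144) - 1*(-5571)) = -1*(-13452) - ((60/7 + (9/7)*(1/144)) + 5571) = 13452 - ((60/7 + 1/112) + 5571) = 13452 - (961/112 + 5571) = 13452 - 1*624913/112 = 13452 - 624913/112 = 881711/112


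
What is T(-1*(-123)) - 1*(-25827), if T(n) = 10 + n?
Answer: 25960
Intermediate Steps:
T(-1*(-123)) - 1*(-25827) = (10 - 1*(-123)) - 1*(-25827) = (10 + 123) + 25827 = 133 + 25827 = 25960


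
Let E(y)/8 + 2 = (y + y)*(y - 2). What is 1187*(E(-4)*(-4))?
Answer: -1747264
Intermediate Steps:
E(y) = -16 + 16*y*(-2 + y) (E(y) = -16 + 8*((y + y)*(y - 2)) = -16 + 8*((2*y)*(-2 + y)) = -16 + 8*(2*y*(-2 + y)) = -16 + 16*y*(-2 + y))
1187*(E(-4)*(-4)) = 1187*((-16 - 32*(-4) + 16*(-4)²)*(-4)) = 1187*((-16 + 128 + 16*16)*(-4)) = 1187*((-16 + 128 + 256)*(-4)) = 1187*(368*(-4)) = 1187*(-1472) = -1747264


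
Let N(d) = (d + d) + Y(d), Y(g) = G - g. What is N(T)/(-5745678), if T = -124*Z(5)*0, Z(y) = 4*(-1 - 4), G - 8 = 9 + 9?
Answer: -13/2872839 ≈ -4.5251e-6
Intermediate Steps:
G = 26 (G = 8 + (9 + 9) = 8 + 18 = 26)
Z(y) = -20 (Z(y) = 4*(-5) = -20)
Y(g) = 26 - g
T = 0 (T = -(-2480)*0 = -124*0 = 0)
N(d) = 26 + d (N(d) = (d + d) + (26 - d) = 2*d + (26 - d) = 26 + d)
N(T)/(-5745678) = (26 + 0)/(-5745678) = 26*(-1/5745678) = -13/2872839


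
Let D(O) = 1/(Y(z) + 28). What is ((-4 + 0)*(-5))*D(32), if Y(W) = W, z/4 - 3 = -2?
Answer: 5/8 ≈ 0.62500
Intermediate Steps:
z = 4 (z = 12 + 4*(-2) = 12 - 8 = 4)
D(O) = 1/32 (D(O) = 1/(4 + 28) = 1/32)
((-4 + 0)*(-5))*D(32) = ((-4 + 0)*(-5))*(1/32) = -4*(-5)*(1/32) = 20*(1/32) = 5/8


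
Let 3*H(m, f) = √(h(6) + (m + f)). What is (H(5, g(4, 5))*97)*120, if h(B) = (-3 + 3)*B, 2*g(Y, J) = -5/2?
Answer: 1940*√15 ≈ 7513.6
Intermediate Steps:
g(Y, J) = -5/4 (g(Y, J) = (-5/2)/2 = (-5*½)/2 = (½)*(-5/2) = -5/4)
h(B) = 0 (h(B) = 0*B = 0)
H(m, f) = √(f + m)/3 (H(m, f) = √(0 + (m + f))/3 = √(0 + (f + m))/3 = √(f + m)/3)
(H(5, g(4, 5))*97)*120 = ((√(-5/4 + 5)/3)*97)*120 = ((√(15/4)/3)*97)*120 = (((√15/2)/3)*97)*120 = ((√15/6)*97)*120 = (97*√15/6)*120 = 1940*√15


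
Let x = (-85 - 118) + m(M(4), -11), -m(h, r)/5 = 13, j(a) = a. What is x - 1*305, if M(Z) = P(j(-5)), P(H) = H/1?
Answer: -573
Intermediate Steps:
P(H) = H (P(H) = H*1 = H)
M(Z) = -5
m(h, r) = -65 (m(h, r) = -5*13 = -65)
x = -268 (x = (-85 - 118) - 65 = -203 - 65 = -268)
x - 1*305 = -268 - 1*305 = -268 - 305 = -573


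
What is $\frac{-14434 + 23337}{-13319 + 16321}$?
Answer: $\frac{8903}{3002} \approx 2.9657$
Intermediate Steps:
$\frac{-14434 + 23337}{-13319 + 16321} = \frac{8903}{3002}$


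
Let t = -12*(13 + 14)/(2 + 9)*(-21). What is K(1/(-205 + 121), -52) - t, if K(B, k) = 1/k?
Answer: -353819/572 ≈ -618.56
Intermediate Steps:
t = 6804/11 (t = -324/11*(-21) = 6804/11 ≈ 618.54)
K(1/(-205 + 121), -52) - t = 1/(-52) - 1*6804/11 = -1/52 - 6804/11 = -353819/572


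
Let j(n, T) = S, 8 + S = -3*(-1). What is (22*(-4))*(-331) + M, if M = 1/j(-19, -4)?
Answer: 145639/5 ≈ 29128.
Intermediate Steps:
S = -5 (S = -8 - 3*(-1) = -8 + 3 = -5)
j(n, T) = -5
M = -1/5 (M = 1/(-5) = -1/5 ≈ -0.20000)
(22*(-4))*(-331) + M = (22*(-4))*(-331) - 1/5 = -88*(-331) - 1/5 = 29128 - 1/5 = 145639/5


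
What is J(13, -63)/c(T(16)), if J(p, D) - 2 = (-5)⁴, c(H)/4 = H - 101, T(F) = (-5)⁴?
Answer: 627/2096 ≈ 0.29914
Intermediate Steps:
T(F) = 625
c(H) = -404 + 4*H (c(H) = 4*(H - 101) = 4*(-101 + H) = -404 + 4*H)
J(p, D) = 627 (J(p, D) = 2 + (-5)⁴ = 2 + 625 = 627)
J(13, -63)/c(T(16)) = 627/(-404 + 4*625) = 627/(-404 + 2500) = 627/2096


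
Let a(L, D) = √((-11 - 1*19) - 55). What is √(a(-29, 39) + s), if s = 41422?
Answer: √(41422 + I*√85) ≈ 203.52 + 0.023*I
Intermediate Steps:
a(L, D) = I*√85 (a(L, D) = √((-11 - 19) - 55) = √(-30 - 55) = √(-85) = I*√85)
√(a(-29, 39) + s) = √(I*√85 + 41422) = √(41422 + I*√85)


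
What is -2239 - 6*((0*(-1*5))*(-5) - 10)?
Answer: -2179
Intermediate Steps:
-2239 - 6*((0*(-1*5))*(-5) - 10) = -2239 - 6*((0*(-5))*(-5) - 10) = -2239 - 6*(0*(-5) - 10) = -2239 - 6*(0 - 10) = -2239 - 6*(-10) = -2239 - 1*(-60) = -2239 + 60 = -2179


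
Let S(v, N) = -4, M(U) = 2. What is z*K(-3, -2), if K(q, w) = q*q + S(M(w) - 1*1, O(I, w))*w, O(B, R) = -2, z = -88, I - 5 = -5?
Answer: -1496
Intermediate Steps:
I = 0 (I = 5 - 5 = 0)
K(q, w) = q**2 - 4*w (K(q, w) = q*q - 4*w = q**2 - 4*w)
z*K(-3, -2) = -88*((-3)**2 - 4*(-2)) = -88*(9 + 8) = -88*17 = -1496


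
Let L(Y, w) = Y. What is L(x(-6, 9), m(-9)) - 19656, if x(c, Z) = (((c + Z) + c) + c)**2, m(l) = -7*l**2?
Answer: -19575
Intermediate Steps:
x(c, Z) = (Z + 3*c)**2 (x(c, Z) = (((Z + c) + c) + c)**2 = ((Z + 2*c) + c)**2 = (Z + 3*c)**2)
L(x(-6, 9), m(-9)) - 19656 = (9 + 3*(-6))**2 - 19656 = (9 - 18)**2 - 19656 = (-9)**2 - 19656 = 81 - 19656 = -19575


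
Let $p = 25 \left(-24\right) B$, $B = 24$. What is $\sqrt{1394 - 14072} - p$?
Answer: $14400 + i \sqrt{12678} \approx 14400.0 + 112.6 i$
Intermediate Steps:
$p = -14400$ ($p = 25 \left(-24\right) 24 = \left(-600\right) 24 = -14400$)
$\sqrt{1394 - 14072} - p = \sqrt{1394 - 14072} - -14400 = \sqrt{-12678} + 14400 = i \sqrt{12678} + 14400 = 14400 + i \sqrt{12678}$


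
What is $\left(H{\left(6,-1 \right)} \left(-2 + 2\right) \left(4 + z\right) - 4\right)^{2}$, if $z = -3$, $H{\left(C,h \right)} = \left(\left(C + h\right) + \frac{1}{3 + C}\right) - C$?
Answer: $16$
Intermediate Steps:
$H{\left(C,h \right)} = h + \frac{1}{3 + C}$ ($H{\left(C,h \right)} = \left(C + h + \frac{1}{3 + C}\right) - C = h + \frac{1}{3 + C}$)
$\left(H{\left(6,-1 \right)} \left(-2 + 2\right) \left(4 + z\right) - 4\right)^{2} = \left(\frac{1 + 3 \left(-1\right) + 6 \left(-1\right)}{3 + 6} \left(-2 + 2\right) \left(4 - 3\right) - 4\right)^{2} = \left(\frac{1 - 3 - 6}{9} \cdot 0 \cdot 1 - 4\right)^{2} = \left(\frac{1}{9} \left(-8\right) 0 - 4\right)^{2} = \left(\left(- \frac{8}{9}\right) 0 - 4\right)^{2} = \left(0 - 4\right)^{2} = \left(-4\right)^{2} = 16$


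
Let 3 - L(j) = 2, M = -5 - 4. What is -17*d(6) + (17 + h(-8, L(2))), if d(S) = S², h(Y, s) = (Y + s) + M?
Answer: -611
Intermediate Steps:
M = -9
L(j) = 1 (L(j) = 3 - 1*2 = 3 - 2 = 1)
h(Y, s) = -9 + Y + s (h(Y, s) = (Y + s) - 9 = -9 + Y + s)
-17*d(6) + (17 + h(-8, L(2))) = -17*6² + (17 + (-9 - 8 + 1)) = -17*36 + (17 - 16) = -612 + 1 = -611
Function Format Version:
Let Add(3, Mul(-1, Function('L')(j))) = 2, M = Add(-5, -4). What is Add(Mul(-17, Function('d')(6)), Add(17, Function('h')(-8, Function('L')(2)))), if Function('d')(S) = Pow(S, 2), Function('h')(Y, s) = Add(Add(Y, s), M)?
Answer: -611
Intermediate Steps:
M = -9
Function('L')(j) = 1 (Function('L')(j) = Add(3, Mul(-1, 2)) = Add(3, -2) = 1)
Function('h')(Y, s) = Add(-9, Y, s) (Function('h')(Y, s) = Add(Add(Y, s), -9) = Add(-9, Y, s))
Add(Mul(-17, Function('d')(6)), Add(17, Function('h')(-8, Function('L')(2)))) = Add(Mul(-17, Pow(6, 2)), Add(17, Add(-9, -8, 1))) = Add(Mul(-17, 36), Add(17, -16)) = Add(-612, 1) = -611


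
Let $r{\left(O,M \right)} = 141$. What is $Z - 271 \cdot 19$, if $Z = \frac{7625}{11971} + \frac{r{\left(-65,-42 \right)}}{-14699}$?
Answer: $- \frac{905916550657}{175961729} \approx -5148.4$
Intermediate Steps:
$Z = \frac{110391964}{175961729}$ ($Z = \frac{7625}{11971} + \frac{141}{-14699} = 7625 \cdot \frac{1}{11971} + 141 \left(- \frac{1}{14699}\right) = \frac{7625}{11971} - \frac{141}{14699} = \frac{110391964}{175961729} \approx 0.62736$)
$Z - 271 \cdot 19 = \frac{110391964}{175961729} - 271 \cdot 19 = \frac{110391964}{175961729} - 5149 = - \frac{905916550657}{175961729}$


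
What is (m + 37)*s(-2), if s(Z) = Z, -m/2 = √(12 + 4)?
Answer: -58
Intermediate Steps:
m = -8 (m = -2*√(12 + 4) = -2*√16 = -2*4 = -8)
(m + 37)*s(-2) = (-8 + 37)*(-2) = 29*(-2) = -58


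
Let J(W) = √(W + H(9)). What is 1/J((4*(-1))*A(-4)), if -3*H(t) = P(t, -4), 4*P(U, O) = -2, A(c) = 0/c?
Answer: √6 ≈ 2.4495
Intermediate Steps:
A(c) = 0
P(U, O) = -½ (P(U, O) = (¼)*(-2) = -½)
H(t) = ⅙ (H(t) = -⅓*(-½) = ⅙)
J(W) = √(⅙ + W) (J(W) = √(W + ⅙) = √(⅙ + W))
1/J((4*(-1))*A(-4)) = 1/(√(6 + 36*((4*(-1))*0))/6) = 1/(√(6 + 36*(-4*0))/6) = 1/(√(6 + 36*0)/6) = 1/(√(6 + 0)/6) = 1/(√6/6) = √6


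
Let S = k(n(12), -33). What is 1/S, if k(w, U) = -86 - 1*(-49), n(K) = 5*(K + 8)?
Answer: -1/37 ≈ -0.027027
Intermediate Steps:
n(K) = 40 + 5*K (n(K) = 5*(8 + K) = 40 + 5*K)
k(w, U) = -37 (k(w, U) = -86 + 49 = -37)
S = -37
1/S = 1/(-37) = -1/37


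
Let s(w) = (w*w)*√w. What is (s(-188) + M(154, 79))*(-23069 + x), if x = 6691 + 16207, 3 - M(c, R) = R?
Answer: 12996 - 12087648*I*√47 ≈ 12996.0 - 8.2869e+7*I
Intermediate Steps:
M(c, R) = 3 - R
x = 22898
s(w) = w^(5/2) (s(w) = w²*√w = w^(5/2))
(s(-188) + M(154, 79))*(-23069 + x) = ((-188)^(5/2) + (3 - 1*79))*(-23069 + 22898) = (70688*I*√47 + (3 - 79))*(-171) = (70688*I*√47 - 76)*(-171) = (-76 + 70688*I*√47)*(-171) = 12996 - 12087648*I*√47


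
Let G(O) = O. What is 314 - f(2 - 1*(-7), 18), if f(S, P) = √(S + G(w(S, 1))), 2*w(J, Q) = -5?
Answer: 314 - √26/2 ≈ 311.45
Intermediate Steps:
w(J, Q) = -5/2 (w(J, Q) = (½)*(-5) = -5/2)
f(S, P) = √(-5/2 + S) (f(S, P) = √(S - 5/2) = √(-5/2 + S))
314 - f(2 - 1*(-7), 18) = 314 - √(-10 + 4*(2 - 1*(-7)))/2 = 314 - √(-10 + 4*(2 + 7))/2 = 314 - √(-10 + 4*9)/2 = 314 - √(-10 + 36)/2 = 314 - √26/2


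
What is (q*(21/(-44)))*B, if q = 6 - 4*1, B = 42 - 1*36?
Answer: -63/11 ≈ -5.7273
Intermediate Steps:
B = 6 (B = 42 - 36 = 6)
q = 2 (q = 6 - 4 = 2)
(q*(21/(-44)))*B = (2*(21/(-44)))*6 = (2*(21*(-1/44)))*6 = (2*(-21/44))*6 = -21/22*6 = -63/11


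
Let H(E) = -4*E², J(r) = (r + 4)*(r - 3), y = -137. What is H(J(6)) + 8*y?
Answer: -4696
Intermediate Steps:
J(r) = (-3 + r)*(4 + r) (J(r) = (4 + r)*(-3 + r) = (-3 + r)*(4 + r))
H(J(6)) + 8*y = -4*(-12 + 6 + 6²)² + 8*(-137) = -4*(-12 + 6 + 36)² - 1096 = -4*30² - 1096 = -4*900 - 1096 = -3600 - 1096 = -4696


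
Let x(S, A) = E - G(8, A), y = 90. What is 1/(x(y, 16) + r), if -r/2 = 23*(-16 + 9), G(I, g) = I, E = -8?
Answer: 1/306 ≈ 0.0032680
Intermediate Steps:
x(S, A) = -16 (x(S, A) = -8 - 1*8 = -8 - 8 = -16)
r = 322 (r = -46*(-16 + 9) = -46*(-7) = -2*(-161) = 322)
1/(x(y, 16) + r) = 1/(-16 + 322) = 1/306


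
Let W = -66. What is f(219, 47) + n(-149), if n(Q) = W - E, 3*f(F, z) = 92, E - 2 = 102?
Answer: -418/3 ≈ -139.33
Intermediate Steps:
E = 104 (E = 2 + 102 = 104)
f(F, z) = 92/3 (f(F, z) = (⅓)*92 = 92/3)
n(Q) = -170 (n(Q) = -66 - 1*104 = -66 - 104 = -170)
f(219, 47) + n(-149) = 92/3 - 170 = -418/3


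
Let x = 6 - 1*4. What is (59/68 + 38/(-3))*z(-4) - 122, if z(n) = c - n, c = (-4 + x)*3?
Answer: -10037/102 ≈ -98.402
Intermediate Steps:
x = 2 (x = 6 - 4 = 2)
c = -6 (c = (-4 + 2)*3 = -2*3 = -6)
z(n) = -6 - n
(59/68 + 38/(-3))*z(-4) - 122 = (59/68 + 38/(-3))*(-6 - 1*(-4)) - 122 = (59*(1/68) + 38*(-1/3))*(-6 + 4) - 122 = (59/68 - 38/3)*(-2) - 122 = -2407/204*(-2) - 122 = 2407/102 - 122 = -10037/102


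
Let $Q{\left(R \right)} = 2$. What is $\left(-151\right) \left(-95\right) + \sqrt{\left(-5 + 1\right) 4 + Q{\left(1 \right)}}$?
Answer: $14345 + i \sqrt{14} \approx 14345.0 + 3.7417 i$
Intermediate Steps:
$\left(-151\right) \left(-95\right) + \sqrt{\left(-5 + 1\right) 4 + Q{\left(1 \right)}} = \left(-151\right) \left(-95\right) + \sqrt{\left(-5 + 1\right) 4 + 2} = 14345 + \sqrt{\left(-4\right) 4 + 2} = 14345 + \sqrt{-16 + 2} = 14345 + \sqrt{-14} = 14345 + i \sqrt{14}$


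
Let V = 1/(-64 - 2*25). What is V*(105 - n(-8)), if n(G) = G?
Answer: -113/114 ≈ -0.99123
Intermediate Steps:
V = -1/114 (V = 1/(-64 - 50) = 1/(-114) = -1/114 ≈ -0.0087719)
V*(105 - n(-8)) = -(105 - 1*(-8))/114 = -(105 + 8)/114 = -1/114*113 = -113/114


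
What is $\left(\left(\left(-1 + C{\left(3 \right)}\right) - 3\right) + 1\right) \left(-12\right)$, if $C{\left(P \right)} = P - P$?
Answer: $36$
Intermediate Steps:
$C{\left(P \right)} = 0$
$\left(\left(\left(-1 + C{\left(3 \right)}\right) - 3\right) + 1\right) \left(-12\right) = \left(\left(\left(-1 + 0\right) - 3\right) + 1\right) \left(-12\right) = \left(\left(-1 - 3\right) + 1\right) \left(-12\right) = \left(-4 + 1\right) \left(-12\right) = \left(-3\right) \left(-12\right) = 36$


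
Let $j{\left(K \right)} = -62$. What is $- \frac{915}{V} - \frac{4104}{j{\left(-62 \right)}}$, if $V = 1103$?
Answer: $\frac{2234991}{34193} \approx 65.364$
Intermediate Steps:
$- \frac{915}{V} - \frac{4104}{j{\left(-62 \right)}} = - \frac{915}{1103} - \frac{4104}{-62} = \left(-915\right) \frac{1}{1103} - - \frac{2052}{31} = - \frac{915}{1103} + \frac{2052}{31} = \frac{2234991}{34193}$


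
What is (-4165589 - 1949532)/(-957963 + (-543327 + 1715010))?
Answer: -6115121/213720 ≈ -28.613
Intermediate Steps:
(-4165589 - 1949532)/(-957963 + (-543327 + 1715010)) = -6115121/(-957963 + 1171683) = -6115121/213720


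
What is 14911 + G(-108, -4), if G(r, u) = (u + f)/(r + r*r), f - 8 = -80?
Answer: 43077860/2889 ≈ 14911.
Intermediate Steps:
f = -72 (f = 8 - 80 = -72)
G(r, u) = (-72 + u)/(r + r**2) (G(r, u) = (u - 72)/(r + r*r) = (-72 + u)/(r + r**2))
14911 + G(-108, -4) = 14911 + (-72 - 4)/((-108)*(1 - 108)) = 14911 - 1/108*(-76)/(-107) = 14911 - 1/108*(-1/107)*(-76) = 14911 - 19/2889 = 43077860/2889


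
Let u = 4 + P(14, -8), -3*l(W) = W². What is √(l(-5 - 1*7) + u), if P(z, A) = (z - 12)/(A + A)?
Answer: I*√706/4 ≈ 6.6427*I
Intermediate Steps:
P(z, A) = (-12 + z)/(2*A) (P(z, A) = (-12 + z)/((2*A)) = (-12 + z)*(1/(2*A)) = (-12 + z)/(2*A))
l(W) = -W²/3
u = 31/8 (u = 4 + (½)*(-12 + 14)/(-8) = 4 + (½)*(-⅛)*2 = 4 - ⅛ = 31/8 ≈ 3.8750)
√(l(-5 - 1*7) + u) = √(-(-5 - 1*7)²/3 + 31/8) = √(-(-5 - 7)²/3 + 31/8) = √(-⅓*(-12)² + 31/8) = √(-⅓*144 + 31/8) = √(-48 + 31/8) = √(-353/8) = I*√706/4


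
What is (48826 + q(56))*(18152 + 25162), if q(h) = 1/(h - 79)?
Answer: 48641492058/23 ≈ 2.1148e+9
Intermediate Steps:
q(h) = 1/(-79 + h)
(48826 + q(56))*(18152 + 25162) = (48826 + 1/(-79 + 56))*(18152 + 25162) = (48826 + 1/(-23))*43314 = (48826 - 1/23)*43314 = (1122997/23)*43314 = 48641492058/23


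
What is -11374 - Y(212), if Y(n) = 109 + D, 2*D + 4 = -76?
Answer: -11443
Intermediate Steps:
D = -40 (D = -2 + (½)*(-76) = -2 - 38 = -40)
Y(n) = 69 (Y(n) = 109 - 40 = 69)
-11374 - Y(212) = -11374 - 1*69 = -11374 - 69 = -11443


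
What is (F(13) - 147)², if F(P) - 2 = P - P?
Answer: 21025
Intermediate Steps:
F(P) = 2 (F(P) = 2 + (P - P) = 2 + 0 = 2)
(F(13) - 147)² = (2 - 147)² = (-145)² = 21025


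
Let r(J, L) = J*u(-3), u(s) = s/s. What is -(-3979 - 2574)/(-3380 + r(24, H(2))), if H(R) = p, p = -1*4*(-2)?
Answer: -6553/3356 ≈ -1.9526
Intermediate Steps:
u(s) = 1
p = 8 (p = -4*(-2) = 8)
H(R) = 8
r(J, L) = J (r(J, L) = J*1 = J)
-(-3979 - 2574)/(-3380 + r(24, H(2))) = -(-3979 - 2574)/(-3380 + 24) = -(-6553)/(-3356) = -(-6553)*(-1)/3356 = -1*6553/3356 = -6553/3356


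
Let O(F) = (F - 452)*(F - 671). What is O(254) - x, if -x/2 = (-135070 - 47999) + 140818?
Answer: -1936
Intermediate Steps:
x = 84502 (x = -2*((-135070 - 47999) + 140818) = -2*(-183069 + 140818) = -2*(-42251) = 84502)
O(F) = (-671 + F)*(-452 + F) (O(F) = (-452 + F)*(-671 + F) = (-671 + F)*(-452 + F))
O(254) - x = (303292 + 254**2 - 1123*254) - 1*84502 = (303292 + 64516 - 285242) - 84502 = 82566 - 84502 = -1936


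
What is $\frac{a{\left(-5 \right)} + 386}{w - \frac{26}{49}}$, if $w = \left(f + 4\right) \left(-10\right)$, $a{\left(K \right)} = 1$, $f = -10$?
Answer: $\frac{18963}{2914} \approx 6.5076$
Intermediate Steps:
$w = 60$ ($w = \left(-10 + 4\right) \left(-10\right) = \left(-6\right) \left(-10\right) = 60$)
$\frac{a{\left(-5 \right)} + 386}{w - \frac{26}{49}} = \frac{1 + 386}{60 - \frac{26}{49}} = \frac{387}{60 - \frac{26}{49}} = \frac{387}{\frac{2914}{49}} = 387 \cdot \frac{49}{2914} = \frac{18963}{2914}$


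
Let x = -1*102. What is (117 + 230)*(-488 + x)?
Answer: -204730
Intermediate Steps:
x = -102
(117 + 230)*(-488 + x) = (117 + 230)*(-488 - 102) = 347*(-590) = -204730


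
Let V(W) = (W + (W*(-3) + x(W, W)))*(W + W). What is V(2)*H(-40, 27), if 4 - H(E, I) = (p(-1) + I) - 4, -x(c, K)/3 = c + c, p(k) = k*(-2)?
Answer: 1344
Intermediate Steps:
p(k) = -2*k
x(c, K) = -6*c (x(c, K) = -3*(c + c) = -6*c)
H(E, I) = 6 - I (H(E, I) = 4 - ((-2*(-1) + I) - 4) = 4 - ((2 + I) - 4) = 4 - (-2 + I) = 4 + (2 - I) = 6 - I)
V(W) = -16*W² (V(W) = (W + (W*(-3) - 6*W))*(W + W) = (W + (-3*W - 6*W))*(2*W) = (W - 9*W)*(2*W) = (-8*W)*(2*W) = -16*W²)
V(2)*H(-40, 27) = (-16*2²)*(6 - 1*27) = (-16*4)*(6 - 27) = -64*(-21) = 1344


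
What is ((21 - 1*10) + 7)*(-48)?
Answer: -864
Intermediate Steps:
((21 - 1*10) + 7)*(-48) = ((21 - 10) + 7)*(-48) = (11 + 7)*(-48) = 18*(-48) = -864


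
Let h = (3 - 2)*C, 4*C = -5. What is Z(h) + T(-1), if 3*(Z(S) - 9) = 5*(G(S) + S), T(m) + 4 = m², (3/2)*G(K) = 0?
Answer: 47/12 ≈ 3.9167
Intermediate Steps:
C = -5/4 (C = (¼)*(-5) = -5/4 ≈ -1.2500)
G(K) = 0 (G(K) = (⅔)*0 = 0)
T(m) = -4 + m²
h = -5/4 (h = (3 - 2)*(-5/4) = 1*(-5/4) = -5/4 ≈ -1.2500)
Z(S) = 9 + 5*S/3 (Z(S) = 9 + (5*(0 + S))/3 = 9 + (5*S)/3 = 9 + 5*S/3)
Z(h) + T(-1) = (9 + (5/3)*(-5/4)) + (-4 + (-1)²) = (9 - 25/12) + (-4 + 1) = 83/12 - 3 = 47/12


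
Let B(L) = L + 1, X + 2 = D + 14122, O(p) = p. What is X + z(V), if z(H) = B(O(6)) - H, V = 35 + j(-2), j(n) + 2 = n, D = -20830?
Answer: -6734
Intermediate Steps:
j(n) = -2 + n
V = 31 (V = 35 + (-2 - 2) = 35 - 4 = 31)
X = -6710 (X = -2 + (-20830 + 14122) = -2 - 6708 = -6710)
B(L) = 1 + L
z(H) = 7 - H (z(H) = (1 + 6) - H = 7 - H)
X + z(V) = -6710 + (7 - 1*31) = -6710 + (7 - 31) = -6710 - 24 = -6734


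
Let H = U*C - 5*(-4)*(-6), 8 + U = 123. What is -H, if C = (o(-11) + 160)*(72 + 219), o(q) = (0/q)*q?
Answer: -5354280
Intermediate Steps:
U = 115 (U = -8 + 123 = 115)
o(q) = 0 (o(q) = 0*q = 0)
C = 46560 (C = (0 + 160)*(72 + 219) = 160*291 = 46560)
H = 5354280 (H = 115*46560 - 5*(-4)*(-6) = 5354400 + 20*(-6) = 5354400 - 120 = 5354280)
-H = -1*5354280 = -5354280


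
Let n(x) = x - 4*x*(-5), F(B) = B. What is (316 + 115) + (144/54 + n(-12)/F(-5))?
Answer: 7261/15 ≈ 484.07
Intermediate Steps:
n(x) = 21*x (n(x) = x + 20*x = 21*x)
(316 + 115) + (144/54 + n(-12)/F(-5)) = (316 + 115) + (144/54 + (21*(-12))/(-5)) = 431 + (144*(1/54) - 252*(-⅕)) = 431 + (8/3 + 252/5) = 431 + 796/15 = 7261/15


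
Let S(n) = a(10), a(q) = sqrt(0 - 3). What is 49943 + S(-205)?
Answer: 49943 + I*sqrt(3) ≈ 49943.0 + 1.732*I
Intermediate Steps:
a(q) = I*sqrt(3) (a(q) = sqrt(-3) = I*sqrt(3))
S(n) = I*sqrt(3)
49943 + S(-205) = 49943 + I*sqrt(3)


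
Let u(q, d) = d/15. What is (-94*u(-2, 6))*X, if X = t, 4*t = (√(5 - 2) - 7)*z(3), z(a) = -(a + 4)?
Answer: -2303/5 + 329*√3/5 ≈ -346.63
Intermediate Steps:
z(a) = -4 - a (z(a) = -(4 + a) = -4 - a)
u(q, d) = d/15 (u(q, d) = d*(1/15) = d/15)
t = 49/4 - 7*√3/4 (t = ((√(5 - 2) - 7)*(-4 - 1*3))/4 = ((√3 - 7)*(-4 - 3))/4 = ((-7 + √3)*(-7))/4 = (49 - 7*√3)/4 = 49/4 - 7*√3/4 ≈ 9.2189)
X = 49/4 - 7*√3/4 ≈ 9.2189
(-94*u(-2, 6))*X = (-94*6/15)*(49/4 - 7*√3/4) = (-94*⅖)*(49/4 - 7*√3/4) = -188*(49/4 - 7*√3/4)/5 = -2303/5 + 329*√3/5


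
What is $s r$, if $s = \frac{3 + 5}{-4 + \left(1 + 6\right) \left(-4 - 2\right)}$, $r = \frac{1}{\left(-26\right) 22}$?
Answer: $\frac{1}{3289} \approx 0.00030404$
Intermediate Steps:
$r = - \frac{1}{572}$ ($r = \frac{1}{-572} = - \frac{1}{572} \approx -0.0017483$)
$s = - \frac{4}{23}$ ($s = \frac{8}{-4 + 7 \left(-6\right)} = \frac{8}{-4 - 42} = \frac{8}{-46} = 8 \left(- \frac{1}{46}\right) = - \frac{4}{23} \approx -0.17391$)
$s r = \left(- \frac{4}{23}\right) \left(- \frac{1}{572}\right) = \frac{1}{3289}$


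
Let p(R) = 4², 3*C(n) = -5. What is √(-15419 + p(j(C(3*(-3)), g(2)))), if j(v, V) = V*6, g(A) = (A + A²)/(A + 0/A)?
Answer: I*√15403 ≈ 124.11*I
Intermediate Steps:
g(A) = (A + A²)/A (g(A) = (A + A²)/(A + 0) = (A + A²)/A)
C(n) = -5/3 (C(n) = (⅓)*(-5) = -5/3)
j(v, V) = 6*V
p(R) = 16
√(-15419 + p(j(C(3*(-3)), g(2)))) = √(-15419 + 16) = √(-15403) = I*√15403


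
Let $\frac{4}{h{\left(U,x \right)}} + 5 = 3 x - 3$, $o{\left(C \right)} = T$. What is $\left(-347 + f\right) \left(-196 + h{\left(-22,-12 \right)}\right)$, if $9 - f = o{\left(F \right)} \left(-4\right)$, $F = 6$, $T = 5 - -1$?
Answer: $\frac{677298}{11} \approx 61573.0$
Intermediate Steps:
$T = 6$ ($T = 5 + 1 = 6$)
$o{\left(C \right)} = 6$
$h{\left(U,x \right)} = \frac{4}{-8 + 3 x}$ ($h{\left(U,x \right)} = \frac{4}{-5 + \left(3 x - 3\right)} = \frac{4}{-5 + \left(-3 + 3 x\right)} = \frac{4}{-8 + 3 x}$)
$f = 33$ ($f = 9 - 6 \left(-4\right) = 9 - -24 = 9 + 24 = 33$)
$\left(-347 + f\right) \left(-196 + h{\left(-22,-12 \right)}\right) = \left(-347 + 33\right) \left(-196 + \frac{4}{-8 + 3 \left(-12\right)}\right) = - 314 \left(-196 + \frac{4}{-8 - 36}\right) = - 314 \left(-196 + \frac{4}{-44}\right) = - 314 \left(-196 + 4 \left(- \frac{1}{44}\right)\right) = - 314 \left(-196 - \frac{1}{11}\right) = \left(-314\right) \left(- \frac{2157}{11}\right) = \frac{677298}{11}$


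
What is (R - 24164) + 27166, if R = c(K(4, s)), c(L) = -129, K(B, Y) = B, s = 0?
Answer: 2873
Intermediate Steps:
R = -129
(R - 24164) + 27166 = (-129 - 24164) + 27166 = -24293 + 27166 = 2873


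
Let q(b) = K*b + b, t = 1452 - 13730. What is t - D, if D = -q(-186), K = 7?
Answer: -13766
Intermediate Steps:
t = -12278
q(b) = 8*b (q(b) = 7*b + b = 8*b)
D = 1488 (D = -8*(-186) = -1*(-1488) = 1488)
t - D = -12278 - 1*1488 = -12278 - 1488 = -13766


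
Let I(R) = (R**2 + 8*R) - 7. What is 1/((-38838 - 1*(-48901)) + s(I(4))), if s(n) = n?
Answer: 1/10104 ≈ 9.8971e-5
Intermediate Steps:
I(R) = -7 + R**2 + 8*R
1/((-38838 - 1*(-48901)) + s(I(4))) = 1/((-38838 - 1*(-48901)) + (-7 + 4**2 + 8*4)) = 1/((-38838 + 48901) + (-7 + 16 + 32)) = 1/(10063 + 41) = 1/10104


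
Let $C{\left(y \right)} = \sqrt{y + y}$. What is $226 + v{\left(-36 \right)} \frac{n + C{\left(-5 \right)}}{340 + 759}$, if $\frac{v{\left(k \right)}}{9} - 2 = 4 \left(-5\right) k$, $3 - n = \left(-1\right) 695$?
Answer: $\frac{4783978}{1099} + \frac{6498 i \sqrt{10}}{1099} \approx 4353.0 + 18.697 i$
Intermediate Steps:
$C{\left(y \right)} = \sqrt{2} \sqrt{y}$ ($C{\left(y \right)} = \sqrt{2 y} = \sqrt{2} \sqrt{y}$)
$n = 698$ ($n = 3 - \left(-1\right) 695 = 3 - -695 = 3 + 695 = 698$)
$v{\left(k \right)} = 18 - 180 k$ ($v{\left(k \right)} = 18 + 9 \cdot 4 \left(-5\right) k = 18 + 9 \left(- 20 k\right) = 18 - 180 k$)
$226 + v{\left(-36 \right)} \frac{n + C{\left(-5 \right)}}{340 + 759} = 226 + \left(18 - -6480\right) \frac{698 + \sqrt{2} \sqrt{-5}}{340 + 759} = 226 + \left(18 + 6480\right) \frac{698 + \sqrt{2} i \sqrt{5}}{1099} = 226 + 6498 \left(698 + i \sqrt{10}\right) \frac{1}{1099} = 226 + 6498 \left(\frac{698}{1099} + \frac{i \sqrt{10}}{1099}\right) = 226 + \left(\frac{4535604}{1099} + \frac{6498 i \sqrt{10}}{1099}\right) = \frac{4783978}{1099} + \frac{6498 i \sqrt{10}}{1099}$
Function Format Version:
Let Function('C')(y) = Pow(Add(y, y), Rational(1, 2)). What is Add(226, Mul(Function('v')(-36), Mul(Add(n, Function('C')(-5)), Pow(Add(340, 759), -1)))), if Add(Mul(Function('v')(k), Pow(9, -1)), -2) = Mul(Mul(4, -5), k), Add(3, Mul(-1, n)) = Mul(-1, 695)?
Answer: Add(Rational(4783978, 1099), Mul(Rational(6498, 1099), I, Pow(10, Rational(1, 2)))) ≈ Add(4353.0, Mul(18.697, I))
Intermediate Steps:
Function('C')(y) = Mul(Pow(2, Rational(1, 2)), Pow(y, Rational(1, 2))) (Function('C')(y) = Pow(Mul(2, y), Rational(1, 2)) = Mul(Pow(2, Rational(1, 2)), Pow(y, Rational(1, 2))))
n = 698 (n = Add(3, Mul(-1, Mul(-1, 695))) = Add(3, Mul(-1, -695)) = Add(3, 695) = 698)
Function('v')(k) = Add(18, Mul(-180, k)) (Function('v')(k) = Add(18, Mul(9, Mul(Mul(4, -5), k))) = Add(18, Mul(9, Mul(-20, k))) = Add(18, Mul(-180, k)))
Add(226, Mul(Function('v')(-36), Mul(Add(n, Function('C')(-5)), Pow(Add(340, 759), -1)))) = Add(226, Mul(Add(18, Mul(-180, -36)), Mul(Add(698, Mul(Pow(2, Rational(1, 2)), Pow(-5, Rational(1, 2)))), Pow(Add(340, 759), -1)))) = Add(226, Mul(Add(18, 6480), Mul(Add(698, Mul(Pow(2, Rational(1, 2)), Mul(I, Pow(5, Rational(1, 2))))), Pow(1099, -1)))) = Add(226, Mul(6498, Mul(Add(698, Mul(I, Pow(10, Rational(1, 2)))), Rational(1, 1099)))) = Add(226, Mul(6498, Add(Rational(698, 1099), Mul(Rational(1, 1099), I, Pow(10, Rational(1, 2)))))) = Add(226, Add(Rational(4535604, 1099), Mul(Rational(6498, 1099), I, Pow(10, Rational(1, 2))))) = Add(Rational(4783978, 1099), Mul(Rational(6498, 1099), I, Pow(10, Rational(1, 2))))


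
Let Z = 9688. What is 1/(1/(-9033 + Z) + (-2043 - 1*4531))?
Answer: -655/4305969 ≈ -0.00015211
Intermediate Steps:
1/(1/(-9033 + Z) + (-2043 - 1*4531)) = 1/(1/(-9033 + 9688) + (-2043 - 1*4531)) = 1/(1/655 + (-2043 - 4531)) = 1/(1/655 - 6574) = 1/(-4305969/655) = -655/4305969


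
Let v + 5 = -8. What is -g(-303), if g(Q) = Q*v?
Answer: -3939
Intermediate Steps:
v = -13 (v = -5 - 8 = -13)
g(Q) = -13*Q (g(Q) = Q*(-13) = -13*Q)
-g(-303) = -(-13)*(-303) = -1*3939 = -3939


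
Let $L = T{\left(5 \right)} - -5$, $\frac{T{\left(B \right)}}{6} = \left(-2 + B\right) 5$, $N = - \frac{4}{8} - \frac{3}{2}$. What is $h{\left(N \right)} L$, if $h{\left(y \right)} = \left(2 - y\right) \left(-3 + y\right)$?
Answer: $-1900$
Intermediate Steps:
$N = -2$ ($N = \left(-4\right) \frac{1}{8} - \frac{3}{2} = - \frac{1}{2} - \frac{3}{2} = -2$)
$T{\left(B \right)} = -60 + 30 B$ ($T{\left(B \right)} = 6 \left(-2 + B\right) 5 = 6 \left(-10 + 5 B\right) = -60 + 30 B$)
$h{\left(y \right)} = \left(-3 + y\right) \left(2 - y\right)$
$L = 95$ ($L = \left(-60 + 30 \cdot 5\right) - -5 = \left(-60 + 150\right) + 5 = 90 + 5 = 95$)
$h{\left(N \right)} L = \left(-6 - \left(-2\right)^{2} + 5 \left(-2\right)\right) 95 = \left(-6 - 4 - 10\right) 95 = \left(-20\right) 95 = -1900$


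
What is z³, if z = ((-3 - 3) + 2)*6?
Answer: -13824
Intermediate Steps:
z = -24 (z = (-6 + 2)*6 = -4*6 = -24)
z³ = (-24)³ = -13824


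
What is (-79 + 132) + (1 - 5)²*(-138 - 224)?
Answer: -5739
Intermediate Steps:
(-79 + 132) + (1 - 5)²*(-138 - 224) = 53 + (-4)²*(-362) = 53 + 16*(-362) = 53 - 5792 = -5739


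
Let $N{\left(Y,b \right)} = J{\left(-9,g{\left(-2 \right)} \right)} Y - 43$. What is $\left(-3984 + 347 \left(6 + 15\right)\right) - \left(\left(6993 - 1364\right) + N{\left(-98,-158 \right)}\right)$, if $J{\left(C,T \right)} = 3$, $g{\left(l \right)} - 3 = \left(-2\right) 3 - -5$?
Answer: $-1989$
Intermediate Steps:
$g{\left(l \right)} = 2$ ($g{\left(l \right)} = 3 - 1 = 2$)
$N{\left(Y,b \right)} = -43 + 3 Y$ ($N{\left(Y,b \right)} = 3 Y - 43 = -43 + 3 Y$)
$\left(-3984 + 347 \left(6 + 15\right)\right) - \left(\left(6993 - 1364\right) + N{\left(-98,-158 \right)}\right) = \left(-3984 + 347 \left(6 + 15\right)\right) - \left(\left(6993 - 1364\right) + \left(-43 + 3 \left(-98\right)\right)\right) = \left(-3984 + 347 \cdot 21\right) - \left(\left(6993 - 1364\right) - 337\right) = \left(-3984 + 7287\right) - \left(5629 - 337\right) = 3303 - 5292 = -1989$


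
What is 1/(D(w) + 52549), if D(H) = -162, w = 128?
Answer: 1/52387 ≈ 1.9089e-5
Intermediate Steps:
1/(D(w) + 52549) = 1/(-162 + 52549) = 1/52387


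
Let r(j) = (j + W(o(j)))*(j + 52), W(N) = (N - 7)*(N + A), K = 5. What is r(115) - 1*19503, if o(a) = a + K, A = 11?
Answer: 2471803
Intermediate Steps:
o(a) = 5 + a (o(a) = a + 5 = 5 + a)
W(N) = (-7 + N)*(11 + N) (W(N) = (N - 7)*(N + 11) = (-7 + N)*(11 + N))
r(j) = (52 + j)*(-57 + (5 + j)² + 5*j) (r(j) = (j + (-77 + (5 + j)² + 4*(5 + j)))*(j + 52) = (j + (-77 + (5 + j)² + (20 + 4*j)))*(52 + j) = (j + (-57 + (5 + j)² + 4*j))*(52 + j) = (-57 + (5 + j)² + 5*j)*(52 + j) = (52 + j)*(-57 + (5 + j)² + 5*j))
r(115) - 1*19503 = (-1664 + 115³ + 67*115² + 748*115) - 1*19503 = (-1664 + 1520875 + 67*13225 + 86020) - 19503 = (-1664 + 1520875 + 886075 + 86020) - 19503 = 2491306 - 19503 = 2471803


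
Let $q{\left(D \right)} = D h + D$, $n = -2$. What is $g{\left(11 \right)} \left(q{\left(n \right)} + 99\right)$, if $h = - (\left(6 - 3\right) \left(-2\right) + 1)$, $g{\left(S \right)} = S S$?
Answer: $10527$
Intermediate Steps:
$g{\left(S \right)} = S^{2}$
$h = 5$ ($h = - (\left(6 - 3\right) \left(-2\right) + 1) = - (3 \left(-2\right) + 1) = - (-6 + 1) = \left(-1\right) \left(-5\right) = 5$)
$q{\left(D \right)} = 6 D$ ($q{\left(D \right)} = D 5 + D = 5 D + D = 6 D$)
$g{\left(11 \right)} \left(q{\left(n \right)} + 99\right) = 11^{2} \left(6 \left(-2\right) + 99\right) = 121 \left(-12 + 99\right) = 121 \cdot 87 = 10527$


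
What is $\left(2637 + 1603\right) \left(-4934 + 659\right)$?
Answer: $-18126000$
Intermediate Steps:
$\left(2637 + 1603\right) \left(-4934 + 659\right) = 4240 \left(-4275\right) = -18126000$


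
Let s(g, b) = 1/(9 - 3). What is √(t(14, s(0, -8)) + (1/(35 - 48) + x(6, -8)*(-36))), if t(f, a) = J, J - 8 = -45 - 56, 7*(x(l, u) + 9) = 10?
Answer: √1486394/91 ≈ 13.398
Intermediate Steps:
x(l, u) = -53/7 (x(l, u) = -9 + (⅐)*10 = -9 + 10/7 = -53/7)
J = -93 (J = 8 + (-45 - 56) = 8 - 101 = -93)
s(g, b) = ⅙ (s(g, b) = 1/6 = ⅙)
t(f, a) = -93
√(t(14, s(0, -8)) + (1/(35 - 48) + x(6, -8)*(-36))) = √(-93 + (1/(35 - 48) - 53/7*(-36))) = √(-93 + (1/(-13) + 1908/7)) = √(-93 + (-1/13 + 1908/7)) = √(-93 + 24797/91) = √(16334/91) = √1486394/91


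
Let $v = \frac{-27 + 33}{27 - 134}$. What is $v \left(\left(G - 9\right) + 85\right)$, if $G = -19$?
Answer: $- \frac{342}{107} \approx -3.1963$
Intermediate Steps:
$v = - \frac{6}{107}$ ($v = \frac{6}{-107} = 6 \left(- \frac{1}{107}\right) = - \frac{6}{107} \approx -0.056075$)
$v \left(\left(G - 9\right) + 85\right) = - \frac{6 \left(\left(-19 - 9\right) + 85\right)}{107} = - \frac{6 \left(-28 + 85\right)}{107} = \left(- \frac{6}{107}\right) 57 = - \frac{342}{107}$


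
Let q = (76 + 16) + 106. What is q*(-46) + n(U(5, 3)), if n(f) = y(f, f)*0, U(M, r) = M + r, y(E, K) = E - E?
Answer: -9108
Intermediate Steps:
q = 198 (q = 92 + 106 = 198)
y(E, K) = 0
n(f) = 0 (n(f) = 0*0 = 0)
q*(-46) + n(U(5, 3)) = 198*(-46) + 0 = -9108 + 0 = -9108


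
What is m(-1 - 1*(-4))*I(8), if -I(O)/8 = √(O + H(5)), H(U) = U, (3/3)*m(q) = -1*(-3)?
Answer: -24*√13 ≈ -86.533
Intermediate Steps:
m(q) = 3 (m(q) = -1*(-3) = 3)
I(O) = -8*√(5 + O) (I(O) = -8*√(O + 5) = -8*√(5 + O))
m(-1 - 1*(-4))*I(8) = 3*(-8*√(5 + 8)) = 3*(-8*√13) = -24*√13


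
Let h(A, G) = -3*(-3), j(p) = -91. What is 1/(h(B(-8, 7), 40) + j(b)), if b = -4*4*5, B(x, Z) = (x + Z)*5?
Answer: -1/82 ≈ -0.012195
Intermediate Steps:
B(x, Z) = 5*Z + 5*x (B(x, Z) = (Z + x)*5 = 5*Z + 5*x)
b = -80 (b = -16*5 = -80)
h(A, G) = 9
1/(h(B(-8, 7), 40) + j(b)) = 1/(9 - 91) = 1/(-82) = -1/82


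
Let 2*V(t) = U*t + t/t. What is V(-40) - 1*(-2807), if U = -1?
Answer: 5655/2 ≈ 2827.5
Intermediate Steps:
V(t) = 1/2 - t/2 (V(t) = (-t + t/t)/2 = (-t + 1)/2 = (1 - t)/2 = 1/2 - t/2)
V(-40) - 1*(-2807) = (1/2 - 1/2*(-40)) - 1*(-2807) = (1/2 + 20) + 2807 = 41/2 + 2807 = 5655/2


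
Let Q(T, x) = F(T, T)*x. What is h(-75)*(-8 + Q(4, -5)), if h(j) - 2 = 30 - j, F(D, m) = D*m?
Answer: -9416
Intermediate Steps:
Q(T, x) = x*T² (Q(T, x) = (T*T)*x = T²*x = x*T²)
h(j) = 32 - j (h(j) = 2 + (30 - j) = 32 - j)
h(-75)*(-8 + Q(4, -5)) = (32 - 1*(-75))*(-8 - 5*4²) = (32 + 75)*(-8 - 5*16) = 107*(-8 - 80) = 107*(-88) = -9416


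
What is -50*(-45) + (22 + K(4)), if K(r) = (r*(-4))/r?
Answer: 2268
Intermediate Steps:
K(r) = -4 (K(r) = (-4*r)/r = -4)
-50*(-45) + (22 + K(4)) = -50*(-45) + (22 - 4) = 2250 + 18 = 2268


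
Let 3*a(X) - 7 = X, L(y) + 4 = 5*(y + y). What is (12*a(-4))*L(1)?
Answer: 72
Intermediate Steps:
L(y) = -4 + 10*y (L(y) = -4 + 5*(y + y) = -4 + 5*(2*y) = -4 + 10*y)
a(X) = 7/3 + X/3
(12*a(-4))*L(1) = (12*(7/3 + (⅓)*(-4)))*(-4 + 10*1) = (12*(7/3 - 4/3))*(-4 + 10) = (12*1)*6 = 12*6 = 72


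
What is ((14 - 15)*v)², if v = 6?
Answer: 36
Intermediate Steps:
((14 - 15)*v)² = ((14 - 15)*6)² = (-1*6)² = (-6)² = 36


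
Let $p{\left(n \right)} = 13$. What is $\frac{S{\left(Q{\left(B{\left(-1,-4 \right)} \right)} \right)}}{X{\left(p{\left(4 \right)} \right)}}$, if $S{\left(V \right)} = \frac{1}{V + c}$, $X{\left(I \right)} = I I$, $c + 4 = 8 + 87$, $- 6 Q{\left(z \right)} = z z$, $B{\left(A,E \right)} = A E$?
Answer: $\frac{3}{44785} \approx 6.6987 \cdot 10^{-5}$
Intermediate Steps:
$Q{\left(z \right)} = - \frac{z^{2}}{6}$ ($Q{\left(z \right)} = - \frac{z z}{6} = - \frac{z^{2}}{6}$)
$c = 91$ ($c = -4 + \left(8 + 87\right) = -4 + 95 = 91$)
$X{\left(I \right)} = I^{2}$
$S{\left(V \right)} = \frac{1}{91 + V}$ ($S{\left(V \right)} = \frac{1}{V + 91} = \frac{1}{91 + V}$)
$\frac{S{\left(Q{\left(B{\left(-1,-4 \right)} \right)} \right)}}{X{\left(p{\left(4 \right)} \right)}} = \frac{1}{\left(91 - \frac{\left(\left(-1\right) \left(-4\right)\right)^{2}}{6}\right) 13^{2}} = \frac{1}{\left(91 - \frac{4^{2}}{6}\right) 169} = \frac{1}{91 - \frac{8}{3}} \cdot \frac{1}{169} = \frac{1}{\frac{265}{3}} \cdot \frac{1}{169} = \frac{3}{265} \cdot \frac{1}{169} = \frac{3}{44785}$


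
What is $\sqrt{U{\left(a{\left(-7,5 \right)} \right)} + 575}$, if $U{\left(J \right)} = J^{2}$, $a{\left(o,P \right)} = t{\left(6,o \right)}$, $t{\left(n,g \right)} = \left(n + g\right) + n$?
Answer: $10 \sqrt{6} \approx 24.495$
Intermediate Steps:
$t{\left(n,g \right)} = g + 2 n$ ($t{\left(n,g \right)} = \left(g + n\right) + n = g + 2 n$)
$a{\left(o,P \right)} = 12 + o$ ($a{\left(o,P \right)} = o + 2 \cdot 6 = o + 12 = 12 + o$)
$\sqrt{U{\left(a{\left(-7,5 \right)} \right)} + 575} = \sqrt{\left(12 - 7\right)^{2} + 575} = \sqrt{5^{2} + 575} = \sqrt{25 + 575} = \sqrt{600} = 10 \sqrt{6}$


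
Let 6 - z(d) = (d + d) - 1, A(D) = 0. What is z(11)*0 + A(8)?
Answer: 0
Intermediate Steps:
z(d) = 7 - 2*d (z(d) = 6 - ((d + d) - 1) = 6 - (2*d - 1) = 6 - (-1 + 2*d) = 6 + (1 - 2*d) = 7 - 2*d)
z(11)*0 + A(8) = (7 - 2*11)*0 + 0 = (7 - 22)*0 + 0 = -15*0 + 0 = 0 + 0 = 0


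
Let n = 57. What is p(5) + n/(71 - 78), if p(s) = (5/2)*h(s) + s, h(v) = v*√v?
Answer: -22/7 + 25*√5/2 ≈ 24.808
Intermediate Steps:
h(v) = v^(3/2)
p(s) = s + 5*s^(3/2)/2 (p(s) = (5/2)*s^(3/2) + s = (5*(½))*s^(3/2) + s = 5*s^(3/2)/2 + s = s + 5*s^(3/2)/2)
p(5) + n/(71 - 78) = (5 + 5*5^(3/2)/2) + 57/(71 - 78) = (5 + 5*(5*√5)/2) + 57/(-7) = (5 + 25*√5/2) - ⅐*57 = (5 + 25*√5/2) - 57/7 = -22/7 + 25*√5/2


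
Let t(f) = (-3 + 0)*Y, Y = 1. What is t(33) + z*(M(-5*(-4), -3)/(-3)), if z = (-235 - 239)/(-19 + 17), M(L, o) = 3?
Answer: -240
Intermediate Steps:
t(f) = -3 (t(f) = (-3 + 0)*1 = -3*1 = -3)
z = 237 (z = -474/(-2) = -474*(-1/2) = 237)
t(33) + z*(M(-5*(-4), -3)/(-3)) = -3 + 237*(3/(-3)) = -3 + 237*(3*(-1/3)) = -3 + 237*(-1) = -3 - 237 = -240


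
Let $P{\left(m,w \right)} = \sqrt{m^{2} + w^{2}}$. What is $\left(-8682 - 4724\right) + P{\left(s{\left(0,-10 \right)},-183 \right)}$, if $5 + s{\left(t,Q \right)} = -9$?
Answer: $-13406 + \sqrt{33685} \approx -13222.0$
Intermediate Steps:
$s{\left(t,Q \right)} = -14$ ($s{\left(t,Q \right)} = -5 - 9 = -14$)
$\left(-8682 - 4724\right) + P{\left(s{\left(0,-10 \right)},-183 \right)} = \left(-8682 - 4724\right) + \sqrt{\left(-14\right)^{2} + \left(-183\right)^{2}} = -13406 + \sqrt{196 + 33489} = -13406 + \sqrt{33685}$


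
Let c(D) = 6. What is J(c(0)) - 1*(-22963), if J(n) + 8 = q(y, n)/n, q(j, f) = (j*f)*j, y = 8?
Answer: 23019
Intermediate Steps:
q(j, f) = f*j² (q(j, f) = (f*j)*j = f*j²)
J(n) = 56 (J(n) = -8 + (n*8²)/n = -8 + (n*64)/n = -8 + (64*n)/n = -8 + 64 = 56)
J(c(0)) - 1*(-22963) = 56 - 1*(-22963) = 56 + 22963 = 23019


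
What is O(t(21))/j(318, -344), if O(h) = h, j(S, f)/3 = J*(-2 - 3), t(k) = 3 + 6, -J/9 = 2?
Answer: 1/30 ≈ 0.033333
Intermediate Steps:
J = -18 (J = -9*2 = -18)
t(k) = 9
j(S, f) = 270 (j(S, f) = 3*(-18*(-2 - 3)) = 3*(-18*(-5)) = 3*90 = 270)
O(t(21))/j(318, -344) = 9/270 = 9*(1/270) = 1/30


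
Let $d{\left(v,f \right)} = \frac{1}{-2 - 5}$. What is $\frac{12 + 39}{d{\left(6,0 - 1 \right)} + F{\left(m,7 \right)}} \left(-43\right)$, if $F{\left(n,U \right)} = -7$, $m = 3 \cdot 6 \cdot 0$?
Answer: $\frac{15351}{50} \approx 307.02$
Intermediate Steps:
$m = 0$ ($m = 18 \cdot 0 = 0$)
$d{\left(v,f \right)} = - \frac{1}{7}$ ($d{\left(v,f \right)} = \frac{1}{-7} = - \frac{1}{7}$)
$\frac{12 + 39}{d{\left(6,0 - 1 \right)} + F{\left(m,7 \right)}} \left(-43\right) = \frac{12 + 39}{- \frac{1}{7} - 7} \left(-43\right) = \frac{51}{- \frac{50}{7}} \left(-43\right) = 51 \left(- \frac{7}{50}\right) \left(-43\right) = \left(- \frac{357}{50}\right) \left(-43\right) = \frac{15351}{50}$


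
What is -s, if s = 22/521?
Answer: -22/521 ≈ -0.042226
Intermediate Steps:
s = 22/521 (s = 22*(1/521) = 22/521 ≈ 0.042226)
-s = -1*22/521 = -22/521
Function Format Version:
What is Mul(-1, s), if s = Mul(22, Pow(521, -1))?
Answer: Rational(-22, 521) ≈ -0.042226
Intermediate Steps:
s = Rational(22, 521) (s = Mul(22, Rational(1, 521)) = Rational(22, 521) ≈ 0.042226)
Mul(-1, s) = Mul(-1, Rational(22, 521)) = Rational(-22, 521)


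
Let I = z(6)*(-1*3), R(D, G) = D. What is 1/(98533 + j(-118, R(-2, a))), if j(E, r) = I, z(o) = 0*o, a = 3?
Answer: 1/98533 ≈ 1.0149e-5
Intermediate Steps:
z(o) = 0
I = 0 (I = 0*(-1*3) = 0*(-3) = 0)
j(E, r) = 0
1/(98533 + j(-118, R(-2, a))) = 1/(98533 + 0) = 1/98533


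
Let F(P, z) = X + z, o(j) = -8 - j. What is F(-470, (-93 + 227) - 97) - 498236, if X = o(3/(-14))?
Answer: -6974895/14 ≈ -4.9821e+5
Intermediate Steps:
X = -109/14 (X = -8 - 3/(-14) = -8 - 3*(-1)/14 = -8 - 1*(-3/14) = -8 + 3/14 = -109/14 ≈ -7.7857)
F(P, z) = -109/14 + z
F(-470, (-93 + 227) - 97) - 498236 = (-109/14 + ((-93 + 227) - 97)) - 498236 = (-109/14 + (134 - 97)) - 498236 = (-109/14 + 37) - 498236 = 409/14 - 498236 = -6974895/14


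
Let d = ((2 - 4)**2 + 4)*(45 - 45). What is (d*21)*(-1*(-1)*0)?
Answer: 0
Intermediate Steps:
d = 0 (d = ((-2)**2 + 4)*0 = (4 + 4)*0 = 8*0 = 0)
(d*21)*(-1*(-1)*0) = (0*21)*(-1*(-1)*0) = 0*(1*0) = 0*0 = 0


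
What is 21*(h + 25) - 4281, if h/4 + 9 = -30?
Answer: -7032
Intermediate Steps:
h = -156 (h = -36 + 4*(-30) = -36 - 120 = -156)
21*(h + 25) - 4281 = 21*(-156 + 25) - 4281 = 21*(-131) - 4281 = -2751 - 4281 = -7032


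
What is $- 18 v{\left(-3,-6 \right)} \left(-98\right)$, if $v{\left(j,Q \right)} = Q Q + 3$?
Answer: $68796$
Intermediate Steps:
$v{\left(j,Q \right)} = 3 + Q^{2}$ ($v{\left(j,Q \right)} = Q^{2} + 3 = 3 + Q^{2}$)
$- 18 v{\left(-3,-6 \right)} \left(-98\right) = - 18 \left(3 + \left(-6\right)^{2}\right) \left(-98\right) = - 18 \left(3 + 36\right) \left(-98\right) = \left(-18\right) 39 \left(-98\right) = \left(-702\right) \left(-98\right) = 68796$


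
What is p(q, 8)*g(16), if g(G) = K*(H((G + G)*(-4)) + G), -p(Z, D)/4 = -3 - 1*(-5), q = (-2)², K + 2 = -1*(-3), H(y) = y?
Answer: 896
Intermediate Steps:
K = 1 (K = -2 - 1*(-3) = -2 + 3 = 1)
q = 4
p(Z, D) = -8 (p(Z, D) = -4*(-3 - 1*(-5)) = -4*(-3 + 5) = -4*2 = -8)
g(G) = -7*G (g(G) = 1*((G + G)*(-4) + G) = 1*((2*G)*(-4) + G) = 1*(-8*G + G) = 1*(-7*G) = -7*G)
p(q, 8)*g(16) = -(-56)*16 = -8*(-112) = 896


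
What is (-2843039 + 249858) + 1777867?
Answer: -815314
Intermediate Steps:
(-2843039 + 249858) + 1777867 = -2593181 + 1777867 = -815314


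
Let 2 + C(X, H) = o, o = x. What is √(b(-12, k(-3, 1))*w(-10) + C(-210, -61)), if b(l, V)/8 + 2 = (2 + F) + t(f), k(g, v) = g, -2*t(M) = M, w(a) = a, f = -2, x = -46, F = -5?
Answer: 4*√17 ≈ 16.492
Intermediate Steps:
t(M) = -M/2
o = -46
C(X, H) = -48 (C(X, H) = -2 - 46 = -48)
b(l, V) = -32 (b(l, V) = -16 + 8*((2 - 5) - ½*(-2)) = -16 + 8*(-3 + 1) = -16 + 8*(-2) = -16 - 16 = -32)
√(b(-12, k(-3, 1))*w(-10) + C(-210, -61)) = √(-32*(-10) - 48) = √(320 - 48) = √272 = 4*√17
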